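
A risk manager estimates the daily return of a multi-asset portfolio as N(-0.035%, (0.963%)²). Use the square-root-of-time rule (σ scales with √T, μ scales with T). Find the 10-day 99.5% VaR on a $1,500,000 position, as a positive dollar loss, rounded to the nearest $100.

At 99.5%, z = 2.576.
σ_{10d} = 0.963% × √10 = 3.045%; μ_{10d} = 10 × -0.035% = -0.350%.
VaR = −(-0.350%) + 2.576 × 3.045% = 8.194%.
On $1,500,000: 0.08194 × $1,500,000 = $122,910.

$122,900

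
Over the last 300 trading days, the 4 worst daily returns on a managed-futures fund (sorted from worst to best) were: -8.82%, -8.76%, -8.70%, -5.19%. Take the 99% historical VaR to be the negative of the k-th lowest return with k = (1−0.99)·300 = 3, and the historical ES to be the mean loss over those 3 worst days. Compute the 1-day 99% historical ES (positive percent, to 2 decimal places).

The 3 worst returns sum to -26.28%.
ES = −(-26.28%) / 3 = 8.76%.

8.76%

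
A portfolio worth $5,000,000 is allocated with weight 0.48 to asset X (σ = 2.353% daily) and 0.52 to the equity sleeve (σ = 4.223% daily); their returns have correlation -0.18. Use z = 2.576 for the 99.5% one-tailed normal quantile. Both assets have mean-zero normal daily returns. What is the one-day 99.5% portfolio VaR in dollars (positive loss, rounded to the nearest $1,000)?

σ_p² = 0.48²·2.353² + 0.52²·4.223² + 2·-0.18·0.48·0.52·2.353·4.223 = 5.2050 (%²).
σ_p = √5.2050 = 2.281%.
VaR = 2.576 × 2.281% = 5.876%; on $5,000,000 that is $293,800.

$294,000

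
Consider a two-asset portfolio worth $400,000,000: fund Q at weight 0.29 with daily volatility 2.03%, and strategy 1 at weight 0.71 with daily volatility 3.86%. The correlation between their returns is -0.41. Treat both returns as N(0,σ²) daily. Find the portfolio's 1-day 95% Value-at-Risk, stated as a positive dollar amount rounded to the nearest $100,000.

$16,800,000

σ_p² = 0.29²·2.03² + 0.71²·3.86² + 2·-0.41·0.29·0.71·2.03·3.86 = 6.5345 (%²).
σ_p = √6.5345 = 2.556%.
At 95%, z = 1.645.
VaR = 1.645 × 2.556% = 4.205%; on $400,000,000 that is $16,820,000.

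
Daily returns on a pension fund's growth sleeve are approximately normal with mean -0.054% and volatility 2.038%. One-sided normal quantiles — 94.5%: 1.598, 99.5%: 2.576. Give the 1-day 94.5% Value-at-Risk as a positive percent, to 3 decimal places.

3.311%

VaR = −μ + z·σ = −(-0.054%) + 1.598 × 2.038% = 3.311%.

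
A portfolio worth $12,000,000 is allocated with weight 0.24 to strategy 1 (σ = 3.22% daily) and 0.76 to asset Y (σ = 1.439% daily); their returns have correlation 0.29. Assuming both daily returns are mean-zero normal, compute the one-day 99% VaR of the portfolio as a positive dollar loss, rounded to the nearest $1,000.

$422,000

σ_p² = 0.24²·3.22² + 0.76²·1.439² + 2·0.29·0.24·0.76·3.22·1.439 = 2.2835 (%²).
σ_p = √2.2835 = 1.511%.
At 99%, z = 2.326.
VaR = 2.326 × 1.511% = 3.515%; on $12,000,000 that is $421,800.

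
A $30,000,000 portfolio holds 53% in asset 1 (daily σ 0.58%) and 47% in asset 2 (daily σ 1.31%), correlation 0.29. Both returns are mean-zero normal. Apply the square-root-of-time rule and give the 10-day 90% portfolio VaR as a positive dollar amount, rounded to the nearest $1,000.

$929,000

σ_p = √(0.53²·0.58² + 0.47²·1.31² + 2·0.29·0.53·0.47·0.58·1.31) = 0.764%.
σ_{10d} = 0.764% × √10 = 2.416%.
z(90%) = 1.282.
VaR = 1.282 × 2.416% = 3.097%; on $30,000,000 that is $929,100.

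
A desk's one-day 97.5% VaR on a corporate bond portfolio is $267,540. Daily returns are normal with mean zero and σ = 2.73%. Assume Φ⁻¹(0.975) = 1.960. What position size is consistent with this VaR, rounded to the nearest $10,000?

$5,000,000

VaR as a fraction of value: z·σ = 1.960 × 2.73% = 5.3508%.
Position = $267,540 / 0.053508 = $5,000,000.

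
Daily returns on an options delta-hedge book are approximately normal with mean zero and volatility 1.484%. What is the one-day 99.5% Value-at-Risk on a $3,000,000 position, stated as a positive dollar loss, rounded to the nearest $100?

At 99.5% one-sided, z = 2.576.
VaR = z·σ = 2.576 × 1.484% = 3.823%.
On $3,000,000: 0.03823 × $3,000,000 = $114,690.

$114,700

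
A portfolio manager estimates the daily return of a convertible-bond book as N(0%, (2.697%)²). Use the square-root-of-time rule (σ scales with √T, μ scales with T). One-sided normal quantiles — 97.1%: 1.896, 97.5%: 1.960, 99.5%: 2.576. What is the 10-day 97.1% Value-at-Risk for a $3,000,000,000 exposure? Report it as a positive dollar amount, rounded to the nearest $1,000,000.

σ_{10d} = 2.697% × √10 = 8.529%.
VaR = 1.896 × 8.529% = 16.171%.
On $3,000,000,000: 0.16171 × $3,000,000,000 = $485,130,000.

$485,000,000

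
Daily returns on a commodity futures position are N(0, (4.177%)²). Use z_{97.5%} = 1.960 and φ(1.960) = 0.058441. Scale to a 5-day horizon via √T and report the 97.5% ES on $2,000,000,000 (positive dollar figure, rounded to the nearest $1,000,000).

$437,000,000

σ_{5d} = 4.177% × √5 = 9.340%.
ES multiplier = φ(z)/(1−α) = 0.058441/0.025 = 2.338.
ES = 9.340% × 2.338 = 21.837%; on $2,000,000,000: $436,740,000.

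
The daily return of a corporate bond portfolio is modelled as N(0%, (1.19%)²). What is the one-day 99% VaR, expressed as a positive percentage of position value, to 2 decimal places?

At 99% one-sided, z = 2.326.
VaR = z·σ = 2.326 × 1.19% = 2.768%.

2.77%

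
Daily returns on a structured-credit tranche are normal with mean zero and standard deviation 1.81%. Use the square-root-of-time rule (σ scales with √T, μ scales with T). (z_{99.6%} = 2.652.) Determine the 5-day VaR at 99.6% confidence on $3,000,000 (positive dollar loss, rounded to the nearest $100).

$322,000

σ_{5d} = 1.81% × √5 = 4.047%.
VaR = 2.652 × 4.047% = 10.733%.
On $3,000,000: 0.10733 × $3,000,000 = $321,990.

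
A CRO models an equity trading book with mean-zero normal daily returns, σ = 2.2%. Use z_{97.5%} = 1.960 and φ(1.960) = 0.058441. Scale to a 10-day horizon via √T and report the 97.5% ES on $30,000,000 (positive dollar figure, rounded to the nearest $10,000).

$4,880,000

σ_{10d} = 2.2% × √10 = 6.957%.
ES multiplier = φ(z)/(1−α) = 0.058441/0.025 = 2.338.
ES = 6.957% × 2.338 = 16.265%; on $30,000,000: $4,879,500.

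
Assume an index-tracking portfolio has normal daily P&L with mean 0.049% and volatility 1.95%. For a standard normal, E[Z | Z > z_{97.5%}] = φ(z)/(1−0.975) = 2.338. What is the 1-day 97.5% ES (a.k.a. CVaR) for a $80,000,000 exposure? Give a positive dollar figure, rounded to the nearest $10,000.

ES = −(0.049%) + 1.95% × 2.338 = 4.510%.
On $80,000,000: 0.04510 × $80,000,000 = $3,608,000.

$3,610,000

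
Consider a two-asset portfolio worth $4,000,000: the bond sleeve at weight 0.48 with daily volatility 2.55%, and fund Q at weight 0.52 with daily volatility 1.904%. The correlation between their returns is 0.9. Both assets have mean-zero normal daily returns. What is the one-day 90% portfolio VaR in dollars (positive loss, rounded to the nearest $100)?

$110,700

σ_p² = 0.48²·2.55² + 0.52²·1.904² + 2·0.9·0.48·0.52·2.55·1.904 = 4.6598 (%²).
σ_p = √4.6598 = 2.159%.
At 90%, z = 1.282.
VaR = 1.282 × 2.159% = 2.768%; on $4,000,000 that is $110,720.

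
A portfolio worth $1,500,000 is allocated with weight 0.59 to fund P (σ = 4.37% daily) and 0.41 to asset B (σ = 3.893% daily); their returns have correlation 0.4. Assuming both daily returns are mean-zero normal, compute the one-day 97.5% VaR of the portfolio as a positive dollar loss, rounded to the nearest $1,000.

$104,000

σ_p² = 0.59²·4.37² + 0.41²·3.893² + 2·0.4·0.59·0.41·4.37·3.893 = 12.4875 (%²).
σ_p = √12.4875 = 3.534%.
At 97.5%, z = 1.960.
VaR = 1.960 × 3.534% = 6.927%; on $1,500,000 that is $103,905.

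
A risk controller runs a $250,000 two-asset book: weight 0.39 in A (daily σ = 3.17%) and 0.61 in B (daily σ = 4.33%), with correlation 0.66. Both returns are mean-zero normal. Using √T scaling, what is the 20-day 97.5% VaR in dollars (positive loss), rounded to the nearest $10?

σ_p = √(0.39²·3.17² + 0.61²·4.33² + 2·0.66·0.39·0.61·3.17·4.33) = 3.580%.
σ_{20d} = 3.580% × √20 = 16.010%.
z(97.5%) = 1.960.
VaR = 1.960 × 16.010% = 31.380%; on $250,000 that is $78,450.

$78,450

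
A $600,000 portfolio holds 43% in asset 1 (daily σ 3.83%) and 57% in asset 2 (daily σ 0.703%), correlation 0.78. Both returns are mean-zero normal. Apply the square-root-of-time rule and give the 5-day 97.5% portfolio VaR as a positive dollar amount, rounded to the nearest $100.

σ_p = √(0.43²·3.83² + 0.57²·0.703² + 2·0.78·0.43·0.57·3.83·0.703) = 1.975%.
σ_{5d} = 1.975% × √5 = 4.416%.
z(97.5%) = 1.960.
VaR = 1.960 × 4.416% = 8.655%; on $600,000 that is $51,930.

$51,900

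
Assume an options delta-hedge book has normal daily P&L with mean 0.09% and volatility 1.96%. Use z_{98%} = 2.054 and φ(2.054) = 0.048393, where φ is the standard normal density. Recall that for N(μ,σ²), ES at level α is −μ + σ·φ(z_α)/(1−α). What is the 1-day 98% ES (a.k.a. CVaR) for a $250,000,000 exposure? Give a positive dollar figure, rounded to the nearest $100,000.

$11,600,000

Tail multiplier: φ(z)/(1−α) = 0.048393 / 0.02 = 2.420.
ES = −(0.09%) + 1.96% × 2.420 = 4.653%.
On $250,000,000: 0.04653 × $250,000,000 = $11,632,500.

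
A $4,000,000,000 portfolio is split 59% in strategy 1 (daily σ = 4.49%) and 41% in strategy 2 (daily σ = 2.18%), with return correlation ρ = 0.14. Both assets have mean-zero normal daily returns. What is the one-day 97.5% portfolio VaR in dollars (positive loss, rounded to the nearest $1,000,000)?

σ_p² = 0.59²·4.49² + 0.41²·2.18² + 2·0.14·0.59·0.41·4.49·2.18 = 8.4796 (%²).
σ_p = √8.4796 = 2.912%.
At 97.5%, z = 1.960.
VaR = 1.960 × 2.912% = 5.708%; on $4,000,000,000 that is $228,320,000.

$228,000,000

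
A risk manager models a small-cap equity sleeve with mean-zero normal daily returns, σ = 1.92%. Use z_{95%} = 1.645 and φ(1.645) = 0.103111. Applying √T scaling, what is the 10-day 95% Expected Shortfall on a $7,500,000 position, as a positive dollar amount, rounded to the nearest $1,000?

σ_{10d} = 1.92% × √10 = 6.072%.
ES multiplier = φ(z)/(1−α) = 0.103111/0.05 = 2.062.
ES = 6.072% × 2.062 = 12.520%; on $7,500,000: $939,000.

$939,000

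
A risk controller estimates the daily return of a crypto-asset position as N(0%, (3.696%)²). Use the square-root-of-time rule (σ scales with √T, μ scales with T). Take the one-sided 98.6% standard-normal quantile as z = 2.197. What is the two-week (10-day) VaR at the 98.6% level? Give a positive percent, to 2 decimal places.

25.68%

σ_{10d} = 3.696% × √10 = 11.688%.
VaR = 2.197 × 11.688% = 25.679%.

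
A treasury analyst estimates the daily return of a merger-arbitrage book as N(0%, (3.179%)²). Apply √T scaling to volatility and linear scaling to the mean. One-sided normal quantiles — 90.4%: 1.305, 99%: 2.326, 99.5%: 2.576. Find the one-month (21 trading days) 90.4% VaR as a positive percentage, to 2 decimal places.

σ_{21d} = 3.179% × √21 = 14.568%.
VaR = 1.305 × 14.568% = 19.011%.

19.01%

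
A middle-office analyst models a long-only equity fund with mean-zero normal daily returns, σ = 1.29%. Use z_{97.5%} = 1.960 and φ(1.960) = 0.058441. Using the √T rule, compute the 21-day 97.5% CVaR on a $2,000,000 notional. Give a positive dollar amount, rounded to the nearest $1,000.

σ_{21d} = 1.29% × √21 = 5.912%.
ES multiplier = φ(z)/(1−α) = 0.058441/0.025 = 2.338.
ES = 5.912% × 2.338 = 13.822%; on $2,000,000: $276,440.

$276,000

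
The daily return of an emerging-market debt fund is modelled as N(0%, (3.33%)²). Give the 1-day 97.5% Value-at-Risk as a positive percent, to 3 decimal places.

6.527%

At 97.5% one-sided, z = 1.960.
VaR = z·σ = 1.960 × 3.33% = 6.527%.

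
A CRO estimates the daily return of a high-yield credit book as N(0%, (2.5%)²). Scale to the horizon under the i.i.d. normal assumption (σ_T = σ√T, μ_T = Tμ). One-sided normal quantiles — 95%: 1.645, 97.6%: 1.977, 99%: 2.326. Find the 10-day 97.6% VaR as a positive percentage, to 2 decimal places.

15.63%

σ_{10d} = 2.5% × √10 = 7.906%.
VaR = 1.977 × 7.906% = 15.630%.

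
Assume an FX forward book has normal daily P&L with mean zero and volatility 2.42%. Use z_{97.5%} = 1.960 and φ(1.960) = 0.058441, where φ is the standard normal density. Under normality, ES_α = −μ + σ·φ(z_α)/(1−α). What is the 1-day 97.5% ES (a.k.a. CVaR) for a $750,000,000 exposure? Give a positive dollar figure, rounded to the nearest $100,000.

$42,400,000

Tail multiplier: φ(z)/(1−α) = 0.058441 / 0.025 = 2.338.
ES = 2.42% × 2.338 = 5.658%.
On $750,000,000: 0.05658 × $750,000,000 = $42,435,000.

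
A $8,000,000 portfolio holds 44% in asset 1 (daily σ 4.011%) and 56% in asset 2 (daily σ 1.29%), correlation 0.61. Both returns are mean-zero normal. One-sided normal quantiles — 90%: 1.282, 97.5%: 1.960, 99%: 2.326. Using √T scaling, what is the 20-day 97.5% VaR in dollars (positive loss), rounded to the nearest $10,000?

$1,600,000

σ_p = √(0.44²·4.011² + 0.56²·1.29² + 2·0.61·0.44·0.56·4.011·1.29) = 2.279%.
σ_{20d} = 2.279% × √20 = 10.192%.
VaR = 1.960 × 10.192% = 19.976%; on $8,000,000 that is $1,598,080.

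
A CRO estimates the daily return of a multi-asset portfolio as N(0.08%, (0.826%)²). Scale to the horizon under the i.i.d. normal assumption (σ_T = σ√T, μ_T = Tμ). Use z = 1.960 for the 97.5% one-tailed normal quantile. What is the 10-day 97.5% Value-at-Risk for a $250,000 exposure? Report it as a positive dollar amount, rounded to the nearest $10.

$10,800

σ_{10d} = 0.826% × √10 = 2.612%; μ_{10d} = 10 × 0.08% = 0.800%.
VaR = −(0.800%) + 1.960 × 2.612% = 4.320%.
On $250,000: 0.04320 × $250,000 = $10,800.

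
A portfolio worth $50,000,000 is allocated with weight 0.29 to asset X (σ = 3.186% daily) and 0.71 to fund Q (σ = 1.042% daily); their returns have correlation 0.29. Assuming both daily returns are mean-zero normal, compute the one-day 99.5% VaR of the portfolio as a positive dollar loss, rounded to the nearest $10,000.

σ_p² = 0.29²·3.186² + 0.71²·1.042² + 2·0.29·0.29·0.71·3.186·1.042 = 1.7975 (%²).
σ_p = √1.7975 = 1.341%.
At 99.5%, z = 2.576.
VaR = 2.576 × 1.341% = 3.454%; on $50,000,000 that is $1,727,000.

$1,730,000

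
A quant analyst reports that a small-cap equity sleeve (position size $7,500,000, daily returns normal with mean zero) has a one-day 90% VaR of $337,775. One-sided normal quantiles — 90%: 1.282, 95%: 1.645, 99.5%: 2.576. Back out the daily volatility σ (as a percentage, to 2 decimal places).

3.51%

VaR as a fraction: $337,775 / $7,500,000 = 4.504%.
σ = VaR / z = 4.504% / 1.282 = 3.513%.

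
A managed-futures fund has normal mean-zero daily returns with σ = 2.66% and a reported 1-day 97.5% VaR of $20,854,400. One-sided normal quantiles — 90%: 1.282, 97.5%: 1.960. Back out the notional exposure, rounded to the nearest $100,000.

VaR as a fraction of value: z·σ = 1.960 × 2.66% = 5.2136%.
Position = $20,854,400 / 0.052136 = $400,000,000.

$400,000,000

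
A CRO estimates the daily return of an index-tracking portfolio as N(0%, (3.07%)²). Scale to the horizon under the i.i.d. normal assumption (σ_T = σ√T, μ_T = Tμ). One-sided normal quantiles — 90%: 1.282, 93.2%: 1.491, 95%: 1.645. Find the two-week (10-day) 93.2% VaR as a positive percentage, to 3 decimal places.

14.475%

σ_{10d} = 3.07% × √10 = 9.708%.
VaR = 1.491 × 9.708% = 14.475%.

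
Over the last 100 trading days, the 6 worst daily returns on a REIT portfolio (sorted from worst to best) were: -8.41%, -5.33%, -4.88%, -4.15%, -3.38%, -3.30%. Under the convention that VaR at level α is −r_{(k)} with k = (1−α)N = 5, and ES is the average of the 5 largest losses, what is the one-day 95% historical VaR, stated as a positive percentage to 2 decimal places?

3.38%

k = 5; the 5th lowest return is -3.38%, so VaR = 3.38%.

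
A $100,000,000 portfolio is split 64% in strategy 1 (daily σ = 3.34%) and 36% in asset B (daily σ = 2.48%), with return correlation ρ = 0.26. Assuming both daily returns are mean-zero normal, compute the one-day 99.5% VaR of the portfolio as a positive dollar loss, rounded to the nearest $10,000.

$6,500,000

σ_p² = 0.64²·3.34² + 0.36²·2.48² + 2·0.26·0.64·0.36·3.34·2.48 = 6.3588 (%²).
σ_p = √6.3588 = 2.522%.
At 99.5%, z = 2.576.
VaR = 2.576 × 2.522% = 6.497%; on $100,000,000 that is $6,497,000.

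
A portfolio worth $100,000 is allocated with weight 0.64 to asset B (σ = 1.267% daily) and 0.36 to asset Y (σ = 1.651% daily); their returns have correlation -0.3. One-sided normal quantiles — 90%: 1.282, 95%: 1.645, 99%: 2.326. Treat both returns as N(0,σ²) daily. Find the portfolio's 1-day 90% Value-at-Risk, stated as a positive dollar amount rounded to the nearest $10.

σ_p² = 0.64²·1.267² + 0.36²·1.651² + 2·-0.3·0.64·0.36·1.267·1.651 = 0.7216 (%²).
σ_p = √0.7216 = 0.849%.
VaR = 1.282 × 0.849% = 1.088%; on $100,000 that is $1,088.

$1,090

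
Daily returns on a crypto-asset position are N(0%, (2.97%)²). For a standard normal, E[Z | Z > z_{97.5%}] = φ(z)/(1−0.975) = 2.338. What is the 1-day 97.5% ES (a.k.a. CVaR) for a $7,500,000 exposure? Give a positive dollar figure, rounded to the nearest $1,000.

$521,000

ES = 2.97% × 2.338 = 6.944%.
On $7,500,000: 0.06944 × $7,500,000 = $520,800.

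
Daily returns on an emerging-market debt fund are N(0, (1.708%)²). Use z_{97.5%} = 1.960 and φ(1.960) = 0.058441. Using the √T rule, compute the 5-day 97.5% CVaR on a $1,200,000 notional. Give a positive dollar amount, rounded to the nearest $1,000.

σ_{5d} = 1.708% × √5 = 3.819%.
ES multiplier = φ(z)/(1−α) = 0.058441/0.025 = 2.338.
ES = 3.819% × 2.338 = 8.929%; on $1,200,000: $107,148.

$107,000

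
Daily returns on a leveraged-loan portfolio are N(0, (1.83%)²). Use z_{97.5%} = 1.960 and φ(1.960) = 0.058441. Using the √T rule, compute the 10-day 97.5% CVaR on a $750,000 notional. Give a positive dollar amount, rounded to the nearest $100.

σ_{10d} = 1.83% × √10 = 5.787%.
ES multiplier = φ(z)/(1−α) = 0.058441/0.025 = 2.338.
ES = 5.787% × 2.338 = 13.530%; on $750,000: $101,475.

$101,500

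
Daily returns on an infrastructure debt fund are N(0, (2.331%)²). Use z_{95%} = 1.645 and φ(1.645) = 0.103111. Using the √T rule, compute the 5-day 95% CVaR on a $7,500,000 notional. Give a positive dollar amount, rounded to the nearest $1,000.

$806,000

σ_{5d} = 2.331% × √5 = 5.212%.
ES multiplier = φ(z)/(1−α) = 0.103111/0.05 = 2.062.
ES = 5.212% × 2.062 = 10.747%; on $7,500,000: $806,025.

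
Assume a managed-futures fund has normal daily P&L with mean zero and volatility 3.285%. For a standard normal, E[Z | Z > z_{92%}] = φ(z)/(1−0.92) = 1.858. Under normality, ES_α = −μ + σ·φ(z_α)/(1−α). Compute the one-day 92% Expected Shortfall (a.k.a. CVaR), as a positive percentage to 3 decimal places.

ES = 3.285% × 1.858 = 6.104%.

6.104%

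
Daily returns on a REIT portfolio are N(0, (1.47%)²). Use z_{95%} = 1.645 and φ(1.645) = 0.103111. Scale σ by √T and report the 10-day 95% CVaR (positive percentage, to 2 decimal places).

9.59%

σ_{10d} = 1.47% × √10 = 4.649%.
ES multiplier = φ(z)/(1−α) = 0.103111/0.05 = 2.062.
ES = 4.649% × 2.062 = 9.586%.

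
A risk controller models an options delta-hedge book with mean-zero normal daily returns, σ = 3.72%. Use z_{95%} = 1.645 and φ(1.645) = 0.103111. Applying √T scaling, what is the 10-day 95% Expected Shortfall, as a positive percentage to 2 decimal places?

σ_{10d} = 3.72% × √10 = 11.764%.
ES multiplier = φ(z)/(1−α) = 0.103111/0.05 = 2.062.
ES = 11.764% × 2.062 = 24.257%.

24.26%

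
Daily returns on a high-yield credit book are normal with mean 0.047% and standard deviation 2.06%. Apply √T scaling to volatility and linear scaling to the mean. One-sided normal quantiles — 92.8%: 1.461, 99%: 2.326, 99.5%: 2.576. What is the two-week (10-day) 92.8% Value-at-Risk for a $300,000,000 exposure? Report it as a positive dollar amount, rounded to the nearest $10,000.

$27,140,000

σ_{10d} = 2.06% × √10 = 6.514%; μ_{10d} = 10 × 0.047% = 0.470%.
VaR = −(0.470%) + 1.461 × 6.514% = 9.047%.
On $300,000,000: 0.09047 × $300,000,000 = $27,141,000.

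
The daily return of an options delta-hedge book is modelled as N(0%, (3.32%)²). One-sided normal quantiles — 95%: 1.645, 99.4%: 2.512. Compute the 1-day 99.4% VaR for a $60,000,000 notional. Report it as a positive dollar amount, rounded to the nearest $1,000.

VaR = z·σ = 2.512 × 3.32% = 8.340%.
On $60,000,000: 0.08340 × $60,000,000 = $5,004,000.

$5,004,000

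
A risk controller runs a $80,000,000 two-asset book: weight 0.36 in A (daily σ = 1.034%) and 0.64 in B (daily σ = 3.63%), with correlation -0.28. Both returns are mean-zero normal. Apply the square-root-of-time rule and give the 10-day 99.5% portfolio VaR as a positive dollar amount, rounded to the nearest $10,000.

$14,650,000

σ_p = √(0.36²·1.034² + 0.64²·3.63² + 2·-0.28·0.36·0.64·1.034·3.63) = 2.248%.
σ_{10d} = 2.248% × √10 = 7.109%.
z(99.5%) = 2.576.
VaR = 2.576 × 7.109% = 18.313%; on $80,000,000 that is $14,650,400.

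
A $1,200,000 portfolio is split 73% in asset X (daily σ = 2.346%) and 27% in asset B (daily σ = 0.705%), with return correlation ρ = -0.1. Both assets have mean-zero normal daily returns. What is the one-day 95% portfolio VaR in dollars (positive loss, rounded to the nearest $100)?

σ_p² = 0.73²·2.346² + 0.27²·0.705² + 2·-0.1·0.73·0.27·2.346·0.705 = 2.9040 (%²).
σ_p = √2.9040 = 1.704%.
At 95%, z = 1.645.
VaR = 1.645 × 1.704% = 2.803%; on $1,200,000 that is $33,636.

$33,600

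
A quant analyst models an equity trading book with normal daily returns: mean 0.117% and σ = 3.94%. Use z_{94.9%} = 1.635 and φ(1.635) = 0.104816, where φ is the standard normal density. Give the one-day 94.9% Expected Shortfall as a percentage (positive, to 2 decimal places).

7.98%

Tail multiplier: φ(z)/(1−α) = 0.104816 / 0.051 = 2.055.
ES = −(0.117%) + 3.94% × 2.055 = 7.980%.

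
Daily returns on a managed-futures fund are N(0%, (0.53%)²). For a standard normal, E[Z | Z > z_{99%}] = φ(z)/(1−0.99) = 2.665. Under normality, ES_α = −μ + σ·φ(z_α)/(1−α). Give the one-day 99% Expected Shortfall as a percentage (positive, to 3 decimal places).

ES = 0.53% × 2.665 = 1.412%.

1.412%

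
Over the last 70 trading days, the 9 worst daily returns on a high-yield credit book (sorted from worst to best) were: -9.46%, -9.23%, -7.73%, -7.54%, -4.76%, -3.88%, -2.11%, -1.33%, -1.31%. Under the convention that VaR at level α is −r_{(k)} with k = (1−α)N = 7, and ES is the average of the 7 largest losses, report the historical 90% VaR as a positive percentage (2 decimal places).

k = 7; the 7th lowest return is -2.11%, so VaR = 2.11%.

2.11%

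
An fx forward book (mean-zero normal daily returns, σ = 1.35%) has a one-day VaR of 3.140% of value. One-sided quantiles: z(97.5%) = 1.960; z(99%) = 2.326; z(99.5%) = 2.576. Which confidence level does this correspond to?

Implied z = VaR/σ = 3.140 / 1.35 = 2.326.
This matches z(99%) = 2.326.

99%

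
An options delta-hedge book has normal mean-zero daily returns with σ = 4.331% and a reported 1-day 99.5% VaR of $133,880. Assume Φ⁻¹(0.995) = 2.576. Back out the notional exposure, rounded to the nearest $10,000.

VaR as a fraction of value: z·σ = 2.576 × 4.331% = 11.1567%.
Position = $133,880 / 0.111567 = $1,200,001.

$1,200,000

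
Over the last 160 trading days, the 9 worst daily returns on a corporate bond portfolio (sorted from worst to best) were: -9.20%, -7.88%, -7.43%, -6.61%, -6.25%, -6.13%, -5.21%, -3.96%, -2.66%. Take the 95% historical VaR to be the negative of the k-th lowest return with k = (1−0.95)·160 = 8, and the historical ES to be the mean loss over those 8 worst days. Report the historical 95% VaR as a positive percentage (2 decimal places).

k = 8; the 8th lowest return is -3.96%, so VaR = 3.96%.

3.96%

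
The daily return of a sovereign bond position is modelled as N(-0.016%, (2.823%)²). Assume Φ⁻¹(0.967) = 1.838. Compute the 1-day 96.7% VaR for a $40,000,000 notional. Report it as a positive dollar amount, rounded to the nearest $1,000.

$2,082,000

VaR = −μ + z·σ = −(-0.016%) + 1.838 × 2.823% = 5.205%.
On $40,000,000: 0.05205 × $40,000,000 = $2,082,000.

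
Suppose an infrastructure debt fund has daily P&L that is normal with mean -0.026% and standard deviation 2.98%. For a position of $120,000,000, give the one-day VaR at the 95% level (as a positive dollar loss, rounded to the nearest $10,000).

$5,910,000

At 95% one-sided, z = 1.645.
VaR = −μ + z·σ = −(-0.026%) + 1.645 × 2.98% = 4.928%.
On $120,000,000: 0.04928 × $120,000,000 = $5,913,600.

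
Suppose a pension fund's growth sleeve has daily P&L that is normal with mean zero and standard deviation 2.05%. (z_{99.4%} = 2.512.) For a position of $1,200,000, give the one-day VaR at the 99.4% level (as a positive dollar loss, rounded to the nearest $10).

$61,800

VaR = z·σ = 2.512 × 2.05% = 5.150%.
On $1,200,000: 0.05150 × $1,200,000 = $61,800.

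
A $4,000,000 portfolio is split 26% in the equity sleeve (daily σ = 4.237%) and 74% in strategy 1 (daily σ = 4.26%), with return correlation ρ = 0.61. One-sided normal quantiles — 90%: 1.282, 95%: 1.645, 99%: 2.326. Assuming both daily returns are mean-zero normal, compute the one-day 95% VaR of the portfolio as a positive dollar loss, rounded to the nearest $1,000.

$258,000

σ_p² = 0.26²·4.237² + 0.74²·4.26² + 2·0.61·0.26·0.74·4.237·4.26 = 15.3879 (%²).
σ_p = √15.3879 = 3.923%.
VaR = 1.645 × 3.923% = 6.453%; on $4,000,000 that is $258,120.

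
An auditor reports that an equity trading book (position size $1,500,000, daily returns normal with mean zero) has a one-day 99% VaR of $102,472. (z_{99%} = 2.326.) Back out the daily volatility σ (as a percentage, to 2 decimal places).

2.94%

VaR as a fraction: $102,472 / $1,500,000 = 6.831%.
σ = VaR / z = 6.831% / 2.326 = 2.937%.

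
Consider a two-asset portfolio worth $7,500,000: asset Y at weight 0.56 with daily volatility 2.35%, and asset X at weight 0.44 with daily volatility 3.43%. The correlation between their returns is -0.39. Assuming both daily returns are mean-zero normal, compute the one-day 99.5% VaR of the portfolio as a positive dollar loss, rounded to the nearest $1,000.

σ_p² = 0.56²·2.35² + 0.44²·3.43² + 2·-0.39·0.56·0.44·2.35·3.43 = 2.4604 (%²).
σ_p = √2.4604 = 1.569%.
At 99.5%, z = 2.576.
VaR = 2.576 × 1.569% = 4.042%; on $7,500,000 that is $303,150.

$303,000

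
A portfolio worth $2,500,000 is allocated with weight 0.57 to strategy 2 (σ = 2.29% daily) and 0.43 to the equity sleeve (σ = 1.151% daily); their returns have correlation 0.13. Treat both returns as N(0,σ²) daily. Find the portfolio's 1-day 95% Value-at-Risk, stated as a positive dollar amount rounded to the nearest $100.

σ_p² = 0.57²·2.29² + 0.43²·1.151² + 2·0.13·0.57·0.43·2.29·1.151 = 2.1167 (%²).
σ_p = √2.1167 = 1.455%.
At 95%, z = 1.645.
VaR = 1.645 × 1.455% = 2.393%; on $2,500,000 that is $59,825.

$59,800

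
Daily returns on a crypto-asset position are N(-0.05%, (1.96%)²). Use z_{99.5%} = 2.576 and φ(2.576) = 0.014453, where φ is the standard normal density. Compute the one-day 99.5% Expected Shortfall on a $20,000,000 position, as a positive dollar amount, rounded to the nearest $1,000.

$1,143,000

Tail multiplier: φ(z)/(1−α) = 0.014453 / 0.005 = 2.891.
ES = −(-0.05%) + 1.96% × 2.891 = 5.716%.
On $20,000,000: 0.05716 × $20,000,000 = $1,143,200.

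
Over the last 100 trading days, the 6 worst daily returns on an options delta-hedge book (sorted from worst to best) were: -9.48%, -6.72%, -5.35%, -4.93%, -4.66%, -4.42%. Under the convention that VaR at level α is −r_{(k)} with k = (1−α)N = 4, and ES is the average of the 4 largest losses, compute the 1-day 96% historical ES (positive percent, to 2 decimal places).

6.62%

The 4 worst returns sum to -26.48%.
ES = −(-26.48%) / 4 = 6.62%.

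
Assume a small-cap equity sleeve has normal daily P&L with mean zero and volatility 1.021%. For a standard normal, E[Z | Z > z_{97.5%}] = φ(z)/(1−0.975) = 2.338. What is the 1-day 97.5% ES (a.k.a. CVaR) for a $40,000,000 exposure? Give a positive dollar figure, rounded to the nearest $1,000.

ES = 1.021% × 2.338 = 2.387%.
On $40,000,000: 0.02387 × $40,000,000 = $954,800.

$955,000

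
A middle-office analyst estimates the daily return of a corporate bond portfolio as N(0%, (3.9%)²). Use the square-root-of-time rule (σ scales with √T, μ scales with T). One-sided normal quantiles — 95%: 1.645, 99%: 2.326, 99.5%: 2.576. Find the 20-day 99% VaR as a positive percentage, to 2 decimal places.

σ_{20d} = 3.9% × √20 = 17.441%.
VaR = 2.326 × 17.441% = 40.568%.

40.57%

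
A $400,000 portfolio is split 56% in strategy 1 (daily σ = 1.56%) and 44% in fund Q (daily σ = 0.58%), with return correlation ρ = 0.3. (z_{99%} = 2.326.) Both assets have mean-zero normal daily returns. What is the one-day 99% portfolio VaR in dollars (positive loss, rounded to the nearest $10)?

σ_p² = 0.56²·1.56² + 0.44²·0.58² + 2·0.3·0.56·0.44·1.56·0.58 = 0.9621 (%²).
σ_p = √0.9621 = 0.981%.
VaR = 2.326 × 0.981% = 2.282%; on $400,000 that is $9,128.

$9,130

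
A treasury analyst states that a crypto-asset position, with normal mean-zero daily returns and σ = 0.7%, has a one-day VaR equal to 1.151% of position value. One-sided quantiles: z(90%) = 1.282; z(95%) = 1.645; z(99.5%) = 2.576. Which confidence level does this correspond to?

95%

Implied z = VaR/σ = 1.151 / 0.7 = 1.644.
This matches z(95%) = 1.645.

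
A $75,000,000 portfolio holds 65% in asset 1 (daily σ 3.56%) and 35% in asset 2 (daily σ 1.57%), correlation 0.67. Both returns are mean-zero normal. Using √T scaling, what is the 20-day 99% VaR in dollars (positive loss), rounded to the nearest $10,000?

$21,170,000

σ_p = √(0.65²·3.56² + 0.35²·1.57² + 2·0.67·0.65·0.35·3.56·1.57) = 2.713%.
σ_{20d} = 2.713% × √20 = 12.133%.
z(99%) = 2.326.
VaR = 2.326 × 12.133% = 28.221%; on $75,000,000 that is $21,165,750.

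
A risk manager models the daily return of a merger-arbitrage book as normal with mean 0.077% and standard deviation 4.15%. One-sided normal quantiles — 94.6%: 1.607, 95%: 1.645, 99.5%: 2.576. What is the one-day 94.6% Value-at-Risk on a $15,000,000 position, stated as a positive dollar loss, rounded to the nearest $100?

VaR = −μ + z·σ = −(0.077%) + 1.607 × 4.15% = 6.592%.
On $15,000,000: 0.06592 × $15,000,000 = $988,800.

$988,800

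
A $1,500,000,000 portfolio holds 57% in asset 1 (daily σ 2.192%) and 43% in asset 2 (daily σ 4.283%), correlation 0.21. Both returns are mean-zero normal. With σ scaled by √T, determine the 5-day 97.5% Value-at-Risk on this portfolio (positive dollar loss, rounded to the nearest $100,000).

$159,900,000

σ_p = √(0.57²·2.192² + 0.43²·4.283² + 2·0.21·0.57·0.43·2.192·4.283) = 2.433%.
σ_{5d} = 2.433% × √5 = 5.440%.
z(97.5%) = 1.960.
VaR = 1.960 × 5.440% = 10.662%; on $1,500,000,000 that is $159,930,000.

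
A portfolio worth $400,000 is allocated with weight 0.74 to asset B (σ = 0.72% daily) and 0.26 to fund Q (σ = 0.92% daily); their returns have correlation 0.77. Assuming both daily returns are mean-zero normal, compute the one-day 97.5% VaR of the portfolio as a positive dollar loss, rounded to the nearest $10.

$5,750

σ_p² = 0.74²·0.72² + 0.26²·0.92² + 2·0.77·0.74·0.26·0.72·0.92 = 0.5374 (%²).
σ_p = √0.5374 = 0.733%.
At 97.5%, z = 1.960.
VaR = 1.960 × 0.733% = 1.437%; on $400,000 that is $5,748.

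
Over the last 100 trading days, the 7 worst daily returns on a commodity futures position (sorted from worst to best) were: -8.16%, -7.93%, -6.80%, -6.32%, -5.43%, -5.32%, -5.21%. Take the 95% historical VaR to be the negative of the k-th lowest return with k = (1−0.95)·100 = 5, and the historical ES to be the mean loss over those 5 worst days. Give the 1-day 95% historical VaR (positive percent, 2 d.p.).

k = 5; the 5th lowest return is -5.43%, so VaR = 5.43%.

5.43%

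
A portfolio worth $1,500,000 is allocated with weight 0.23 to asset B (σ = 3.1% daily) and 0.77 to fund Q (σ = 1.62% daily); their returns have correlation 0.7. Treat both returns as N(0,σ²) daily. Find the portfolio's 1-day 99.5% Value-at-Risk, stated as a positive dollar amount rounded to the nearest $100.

σ_p² = 0.23²·3.1² + 0.77²·1.62² + 2·0.7·0.23·0.77·3.1·1.62 = 3.3095 (%²).
σ_p = √3.3095 = 1.819%.
At 99.5%, z = 2.576.
VaR = 2.576 × 1.819% = 4.686%; on $1,500,000 that is $70,290.

$70,300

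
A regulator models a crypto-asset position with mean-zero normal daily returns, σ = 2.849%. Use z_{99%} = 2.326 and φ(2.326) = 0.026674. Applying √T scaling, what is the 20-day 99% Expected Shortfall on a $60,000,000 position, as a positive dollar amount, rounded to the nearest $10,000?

σ_{20d} = 2.849% × √20 = 12.741%.
ES multiplier = φ(z)/(1−α) = 0.026674/0.01 = 2.667.
ES = 12.741% × 2.667 = 33.980%; on $60,000,000: $20,388,000.

$20,390,000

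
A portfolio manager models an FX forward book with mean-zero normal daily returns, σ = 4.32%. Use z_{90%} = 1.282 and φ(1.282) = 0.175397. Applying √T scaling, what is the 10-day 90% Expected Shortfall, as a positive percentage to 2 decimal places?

23.96%

σ_{10d} = 4.32% × √10 = 13.661%.
ES multiplier = φ(z)/(1−α) = 0.175397/0.1 = 1.754.
ES = 13.661% × 1.754 = 23.961%.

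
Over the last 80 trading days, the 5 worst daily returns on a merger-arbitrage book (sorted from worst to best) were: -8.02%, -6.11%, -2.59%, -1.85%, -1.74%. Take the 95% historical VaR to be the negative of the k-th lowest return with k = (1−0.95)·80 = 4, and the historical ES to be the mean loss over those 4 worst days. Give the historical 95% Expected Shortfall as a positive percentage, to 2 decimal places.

The 4 worst returns sum to -18.57%.
ES = −(-18.57%) / 4 = 4.6425% ≈ 4.64%.

4.64%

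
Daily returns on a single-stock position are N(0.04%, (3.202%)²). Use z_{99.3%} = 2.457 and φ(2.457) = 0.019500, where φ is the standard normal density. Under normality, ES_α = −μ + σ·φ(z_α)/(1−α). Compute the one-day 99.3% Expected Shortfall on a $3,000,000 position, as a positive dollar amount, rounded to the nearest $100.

Tail multiplier: φ(z)/(1−α) = 0.019500 / 0.007 = 2.786.
ES = −(0.04%) + 3.202% × 2.786 = 8.881%.
On $3,000,000: 0.08881 × $3,000,000 = $266,430.

$266,400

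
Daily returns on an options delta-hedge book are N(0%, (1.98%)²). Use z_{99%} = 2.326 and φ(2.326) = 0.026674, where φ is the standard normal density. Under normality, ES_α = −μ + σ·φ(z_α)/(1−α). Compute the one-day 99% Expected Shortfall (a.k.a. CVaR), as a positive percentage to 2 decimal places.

Tail multiplier: φ(z)/(1−α) = 0.026674 / 0.01 = 2.667.
ES = 1.98% × 2.667 = 5.281%.

5.28%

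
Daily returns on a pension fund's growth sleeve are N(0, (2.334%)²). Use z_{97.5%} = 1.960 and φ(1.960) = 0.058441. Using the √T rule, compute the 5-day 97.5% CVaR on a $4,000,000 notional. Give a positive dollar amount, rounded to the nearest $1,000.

σ_{5d} = 2.334% × √5 = 5.219%.
ES multiplier = φ(z)/(1−α) = 0.058441/0.025 = 2.338.
ES = 5.219% × 2.338 = 12.202%; on $4,000,000: $488,080.

$488,000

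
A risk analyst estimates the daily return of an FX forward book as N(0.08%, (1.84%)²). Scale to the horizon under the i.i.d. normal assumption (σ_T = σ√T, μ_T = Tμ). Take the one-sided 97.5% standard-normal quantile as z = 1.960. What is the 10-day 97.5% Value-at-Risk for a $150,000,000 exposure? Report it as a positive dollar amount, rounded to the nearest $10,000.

σ_{10d} = 1.84% × √10 = 5.819%; μ_{10d} = 10 × 0.08% = 0.800%.
VaR = −(0.800%) + 1.960 × 5.819% = 10.605%.
On $150,000,000: 0.10605 × $150,000,000 = $15,907,500.

$15,910,000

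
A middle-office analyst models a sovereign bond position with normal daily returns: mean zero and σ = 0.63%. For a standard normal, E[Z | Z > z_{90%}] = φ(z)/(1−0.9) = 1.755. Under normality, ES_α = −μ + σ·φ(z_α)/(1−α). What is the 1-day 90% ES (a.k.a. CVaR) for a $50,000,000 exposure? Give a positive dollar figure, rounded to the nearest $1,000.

ES = 0.63% × 1.755 = 1.106%.
On $50,000,000: 0.01106 × $50,000,000 = $553,000.

$553,000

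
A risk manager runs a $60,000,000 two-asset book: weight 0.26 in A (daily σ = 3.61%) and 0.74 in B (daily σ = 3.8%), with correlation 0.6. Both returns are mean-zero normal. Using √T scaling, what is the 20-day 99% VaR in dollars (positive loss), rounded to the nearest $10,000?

$21,580,000

σ_p = √(0.26²·3.61² + 0.74²·3.8² + 2·0.6·0.26·0.74·3.61·3.8) = 3.458%.
σ_{20d} = 3.458% × √20 = 15.465%.
z(99%) = 2.326.
VaR = 2.326 × 15.465% = 35.972%; on $60,000,000 that is $21,583,200.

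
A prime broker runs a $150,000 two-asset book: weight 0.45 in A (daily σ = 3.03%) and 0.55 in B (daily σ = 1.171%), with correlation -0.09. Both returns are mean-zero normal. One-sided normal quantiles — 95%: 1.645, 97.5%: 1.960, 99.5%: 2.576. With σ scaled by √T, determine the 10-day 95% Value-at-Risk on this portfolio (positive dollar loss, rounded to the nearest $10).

$11,350

σ_p = √(0.45²·3.03² + 0.55²·1.171² + 2·-0.09·0.45·0.55·3.03·1.171) = 1.455%.
σ_{10d} = 1.455% × √10 = 4.601%.
VaR = 1.645 × 4.601% = 7.569%; on $150,000 that is $11,353.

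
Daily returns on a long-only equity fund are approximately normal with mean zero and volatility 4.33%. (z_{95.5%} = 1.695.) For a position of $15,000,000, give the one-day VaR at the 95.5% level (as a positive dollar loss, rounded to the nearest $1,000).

VaR = z·σ = 1.695 × 4.33% = 7.339%.
On $15,000,000: 0.07339 × $15,000,000 = $1,100,850.

$1,101,000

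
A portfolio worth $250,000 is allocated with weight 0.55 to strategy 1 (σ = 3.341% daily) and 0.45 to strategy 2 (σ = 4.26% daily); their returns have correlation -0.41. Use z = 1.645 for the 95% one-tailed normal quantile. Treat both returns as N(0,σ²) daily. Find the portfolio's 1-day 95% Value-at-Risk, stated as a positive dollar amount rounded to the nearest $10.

σ_p² = 0.55²·3.341² + 0.45²·4.26² + 2·-0.41·0.55·0.45·3.341·4.26 = 4.1630 (%²).
σ_p = √4.1630 = 2.040%.
VaR = 1.645 × 2.040% = 3.356%; on $250,000 that is $8,390.

$8,390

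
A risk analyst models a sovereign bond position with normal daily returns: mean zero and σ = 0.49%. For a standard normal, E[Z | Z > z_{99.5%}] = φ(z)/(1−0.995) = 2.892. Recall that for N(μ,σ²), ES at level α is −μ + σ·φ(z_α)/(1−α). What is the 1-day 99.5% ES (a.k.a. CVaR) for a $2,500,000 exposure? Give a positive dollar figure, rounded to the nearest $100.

ES = 0.49% × 2.892 = 1.417%.
On $2,500,000: 0.01417 × $2,500,000 = $35,425.

$35,400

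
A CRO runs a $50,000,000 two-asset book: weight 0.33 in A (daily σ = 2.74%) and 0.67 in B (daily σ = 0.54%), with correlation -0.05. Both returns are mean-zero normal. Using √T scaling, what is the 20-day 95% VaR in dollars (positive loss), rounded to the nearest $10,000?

$3,520,000

σ_p = √(0.33²·2.74² + 0.67²·0.54² + 2·-0.05·0.33·0.67·2.74·0.54) = 0.957%.
σ_{20d} = 0.957% × √20 = 4.280%.
z(95%) = 1.645.
VaR = 1.645 × 4.280% = 7.041%; on $50,000,000 that is $3,520,500.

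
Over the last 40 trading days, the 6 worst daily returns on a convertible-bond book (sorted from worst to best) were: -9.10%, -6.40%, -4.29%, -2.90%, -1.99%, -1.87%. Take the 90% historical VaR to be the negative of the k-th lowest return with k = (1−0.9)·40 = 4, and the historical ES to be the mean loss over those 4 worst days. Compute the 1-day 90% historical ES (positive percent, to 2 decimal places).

The 4 worst returns sum to -22.69%.
ES = −(-22.69%) / 4 = 5.6725% ≈ 5.67%.

5.67%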